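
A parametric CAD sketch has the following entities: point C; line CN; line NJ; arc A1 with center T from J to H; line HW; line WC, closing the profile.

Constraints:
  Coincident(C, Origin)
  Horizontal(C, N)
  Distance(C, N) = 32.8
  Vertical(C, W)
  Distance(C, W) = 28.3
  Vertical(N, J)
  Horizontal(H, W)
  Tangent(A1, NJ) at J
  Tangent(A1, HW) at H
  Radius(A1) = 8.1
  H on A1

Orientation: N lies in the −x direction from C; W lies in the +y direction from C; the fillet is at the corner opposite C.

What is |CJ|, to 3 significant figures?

38.5

C is at the origin; C and N share the same y with |CN| = 32.8 and N on the −x side, so N = (-32.8, 0.00). CW is vertical with |CW| = 28.3 and W on the +y side, so W = (0.00, 28.3). The virtual corner opposite C is at (-32.8, 28.3). Since A1 is tangent to NJ there, TJ ⟂ NJ and tangency of A1 to HW means the radius TH is perpendicular to HW, with radius 8.1, so the center T sits 8.1 in from both sides at T = (-24.7, 20.2). That places the tangent points at J = (-32.8, 20.2) on NJ and H = (-24.7, 28.3) on HW. Then |CJ| = |J − C| = 38.5.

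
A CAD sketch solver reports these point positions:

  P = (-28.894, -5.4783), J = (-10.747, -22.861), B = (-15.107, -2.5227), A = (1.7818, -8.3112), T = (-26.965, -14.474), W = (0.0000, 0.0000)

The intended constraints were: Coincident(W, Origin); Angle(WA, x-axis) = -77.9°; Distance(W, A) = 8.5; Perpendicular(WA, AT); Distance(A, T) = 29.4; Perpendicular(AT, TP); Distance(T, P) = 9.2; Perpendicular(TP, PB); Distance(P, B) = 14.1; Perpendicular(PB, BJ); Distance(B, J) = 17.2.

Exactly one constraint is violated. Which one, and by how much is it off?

Distance(B, J) = 17.2 — off by 3.60.

W = (0.00, 0.00) ✓; WA at -77.90° ✓; |WA| = 8.500 ✓; ∠(WA, AT) = 90.00° ✓; |AT| = 29.40 ✓; ∠(AT, TP) = 90.00° ✓; |TP| = 9.200 ✓; ∠(TP, PB) = 90.00° ✓; |PB| = 14.10 ✓; ∠(PB, BJ) = 90.00° ✓; |BJ| = 20.80 ✗.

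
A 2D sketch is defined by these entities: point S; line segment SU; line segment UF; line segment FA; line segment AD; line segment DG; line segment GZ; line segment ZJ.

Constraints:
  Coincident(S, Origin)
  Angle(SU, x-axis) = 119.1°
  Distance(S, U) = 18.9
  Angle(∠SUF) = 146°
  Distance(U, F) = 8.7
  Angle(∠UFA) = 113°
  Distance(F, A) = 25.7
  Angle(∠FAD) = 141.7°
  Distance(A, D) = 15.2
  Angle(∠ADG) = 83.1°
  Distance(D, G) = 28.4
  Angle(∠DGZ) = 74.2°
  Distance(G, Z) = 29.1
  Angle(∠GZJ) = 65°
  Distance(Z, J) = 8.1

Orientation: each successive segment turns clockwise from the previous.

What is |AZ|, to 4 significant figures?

22.68

S is at the origin; SU runs at 119.1° with length 18.9, so U = (-9.192, 16.51). ∠SUF = 146.0° gives UF at 85.10° from the x-axis; with |UF| = 8.7, F = (-8.449, 25.18). ∠UFA = 113.0° gives FA at 18.10° from the x-axis; with |FA| = 25.7, A = (15.98, 33.17). ∠FAD = 141.7° gives AD at -20.20° from the x-axis; with |AD| = 15.2, D = (30.24, 27.92). ∠ADG = 83.1° gives DG at -117.1° from the x-axis; with |DG| = 28.4, G = (17.31, 2.636). ∠DGZ = 74.2° gives GZ at 137.1° from the x-axis; with |GZ| = 29.1, Z = (-4.010, 22.45). Then |AZ| = |Z − A| = 22.68.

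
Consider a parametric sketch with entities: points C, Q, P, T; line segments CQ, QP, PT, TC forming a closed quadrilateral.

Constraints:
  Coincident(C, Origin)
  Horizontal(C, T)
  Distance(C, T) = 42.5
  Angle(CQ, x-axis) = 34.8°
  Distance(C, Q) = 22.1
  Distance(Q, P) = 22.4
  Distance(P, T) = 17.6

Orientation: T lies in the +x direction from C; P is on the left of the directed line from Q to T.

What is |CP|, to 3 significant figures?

43.7

Checks: |QP| = 22.40 ✓; |PT| = 17.60 ✓.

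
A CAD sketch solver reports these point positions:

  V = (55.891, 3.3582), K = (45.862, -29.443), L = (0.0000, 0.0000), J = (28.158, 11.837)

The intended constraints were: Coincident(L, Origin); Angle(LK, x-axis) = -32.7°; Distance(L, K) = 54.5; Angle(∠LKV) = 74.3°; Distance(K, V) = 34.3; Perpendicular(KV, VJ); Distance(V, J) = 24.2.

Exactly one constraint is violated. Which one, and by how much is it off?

Distance(V, J) = 24.2 — off by 4.80.

L = (0.00, 0.00) ✓; LK at -32.70° ✓; |LK| = 54.50 ✓; ∠LKV = 74.30° ✓; |KV| = 34.30 ✓; ∠(KV, VJ) = 90.00° ✓; |VJ| = 29.00 ✗.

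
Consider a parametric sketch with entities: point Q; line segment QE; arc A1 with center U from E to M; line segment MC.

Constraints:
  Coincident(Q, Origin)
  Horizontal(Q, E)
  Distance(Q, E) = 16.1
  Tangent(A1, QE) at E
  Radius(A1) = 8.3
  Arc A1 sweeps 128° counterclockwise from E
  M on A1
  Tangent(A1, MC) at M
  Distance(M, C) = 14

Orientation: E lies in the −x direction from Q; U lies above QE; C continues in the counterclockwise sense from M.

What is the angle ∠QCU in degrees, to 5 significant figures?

29.302°

On A1, E sits at bearing -90° from U; a 128° counterclockwise sweep puts M at bearing 38°, so M = U + 8.3·(cos 38°, sin 38°) = (-9.5595, 13.410). Tangency of A1 to MC means the radius UM is perpendicular to MC, so MC runs along (−sin 38°, cos 38°); with |MC| = 14.0, C = (-18.179, 24.442). Then cos ∠QCU = CQ·CU / (|CQ||CU|), giving 29.302°.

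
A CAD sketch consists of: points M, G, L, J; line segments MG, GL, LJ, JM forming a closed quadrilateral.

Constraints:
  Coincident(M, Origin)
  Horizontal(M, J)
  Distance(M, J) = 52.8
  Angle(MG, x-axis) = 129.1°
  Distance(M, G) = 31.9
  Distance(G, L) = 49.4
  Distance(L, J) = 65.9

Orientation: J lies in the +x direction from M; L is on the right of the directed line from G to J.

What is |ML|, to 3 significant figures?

25.0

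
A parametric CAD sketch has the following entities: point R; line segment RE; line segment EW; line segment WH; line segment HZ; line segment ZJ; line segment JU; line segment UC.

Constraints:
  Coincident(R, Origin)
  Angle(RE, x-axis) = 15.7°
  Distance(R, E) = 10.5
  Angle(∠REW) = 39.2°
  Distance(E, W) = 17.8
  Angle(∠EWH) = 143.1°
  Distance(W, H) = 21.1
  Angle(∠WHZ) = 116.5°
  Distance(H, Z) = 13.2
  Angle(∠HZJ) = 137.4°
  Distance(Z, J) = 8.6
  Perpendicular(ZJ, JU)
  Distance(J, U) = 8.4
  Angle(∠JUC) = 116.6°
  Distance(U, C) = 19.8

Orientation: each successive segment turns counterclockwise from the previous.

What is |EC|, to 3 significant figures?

29.9

R is at the origin; RE runs at 15.7° with length 10.5, so E = (10.1, 2.84). ∠REW = 39.2° gives EW at 156° from the x-axis; with |EW| = 17.8, W = (-6.22, 9.94). ∠EWH = 143.1° gives WH at -167° from the x-axis; with |WH| = 21.1, H = (-26.7, 5.05). ∠WHZ = 116.5° gives HZ at -103° from the x-axis; with |HZ| = 13.2, Z = (-29.7, -7.81). ∠HZJ = 137.4° gives ZJ at -60.5° from the x-axis; with |ZJ| = 8.6, J = (-25.5, -15.3). ZJ is perpendicular to JU, so JU runs at 29.5°; with |JU| = 8.4, U = (-18.2, -11.2). ∠JUC = 116.6° gives UC at 92.9° from the x-axis; with |UC| = 19.8, C = (-19.2, 8.62). Then |EC| = |C − E| = 29.9.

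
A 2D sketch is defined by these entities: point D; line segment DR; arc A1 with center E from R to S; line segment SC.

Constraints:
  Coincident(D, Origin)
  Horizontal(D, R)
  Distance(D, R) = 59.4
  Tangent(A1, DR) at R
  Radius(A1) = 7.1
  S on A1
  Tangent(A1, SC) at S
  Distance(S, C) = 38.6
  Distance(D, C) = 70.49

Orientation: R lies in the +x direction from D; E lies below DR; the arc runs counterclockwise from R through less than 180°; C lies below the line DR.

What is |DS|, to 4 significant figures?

52.81

Checks: D = (0.00, 0.00) ✓; |ES| = 7.100 ✓; ∠(ES, SC) = 90.00° ✓; |SC| = 38.60 ✓; |DC| = 70.49 ✓.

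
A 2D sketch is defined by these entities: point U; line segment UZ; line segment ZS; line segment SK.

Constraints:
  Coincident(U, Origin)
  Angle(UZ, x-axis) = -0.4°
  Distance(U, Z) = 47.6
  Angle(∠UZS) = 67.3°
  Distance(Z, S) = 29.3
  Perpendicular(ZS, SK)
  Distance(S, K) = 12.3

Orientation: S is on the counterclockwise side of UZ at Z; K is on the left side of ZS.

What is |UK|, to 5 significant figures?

33.449

U is at the origin; UZ runs at -0.4° with length 47.6, so Z = 47.6·(cos -0.4°, sin -0.4°) = (47.599, -0.33231). ∠UZS = 67.3°, so ZS runs at -0.4° + (180° − 67.3°) = 112.30° from the x-axis; with |ZS| = 29.3, S = Z + 29.3·(cos 112.30°, sin 112.30°) = (36.481, 26.776). ZS is perpendicular to SK; with |SK| = 12.3 on the left of ZS, K = S + 12.3·(-0.92521, -0.37946) = (25.101, 22.109). Then |UK| = |K − U| = 33.449.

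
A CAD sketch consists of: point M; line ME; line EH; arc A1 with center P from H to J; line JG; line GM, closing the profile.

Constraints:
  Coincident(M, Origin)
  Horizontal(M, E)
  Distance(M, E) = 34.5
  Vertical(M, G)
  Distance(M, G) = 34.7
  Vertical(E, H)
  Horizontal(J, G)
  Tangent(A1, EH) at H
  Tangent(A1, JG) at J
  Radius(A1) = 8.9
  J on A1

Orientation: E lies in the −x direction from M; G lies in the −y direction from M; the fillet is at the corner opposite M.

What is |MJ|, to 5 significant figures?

43.121

M is at the origin; M and E share the same y with |ME| = 34.5 and E on the −x side, so E = (-34.500, 0.0000). M and G share the same x with |MG| = 34.7 and G on the −y side, so G = (0.0000, -34.700). The virtual corner opposite M is at (-34.500, -34.700). A1 meets EH tangentially, so PH is at right angles to EH and A1 meets JG tangentially, so PJ is at right angles to JG, with radius 8.9, so the center P sits 8.9 in from both sides at P = (-25.600, -25.800). That places the tangent points at H = (-34.500, -25.800) on EH and J = (-25.600, -34.700) on JG. Then |MJ| = |J − M| = 43.121.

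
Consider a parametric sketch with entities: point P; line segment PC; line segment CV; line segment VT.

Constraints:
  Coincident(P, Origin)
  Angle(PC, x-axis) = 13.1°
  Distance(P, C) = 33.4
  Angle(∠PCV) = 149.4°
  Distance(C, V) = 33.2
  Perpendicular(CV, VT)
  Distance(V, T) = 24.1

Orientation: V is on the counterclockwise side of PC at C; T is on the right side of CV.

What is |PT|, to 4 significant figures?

74.34

P is at the origin; PC runs at 13.1° with length 33.4, so C = 33.4·(cos 13.1°, sin 13.1°) = (32.53, 7.570). ∠PCV = 149.4°, so CV runs at 13.1° + (180° − 149.4°) = 43.70° from the x-axis; with |CV| = 33.2, V = C + 33.2·(cos 43.70°, sin 43.70°) = (56.53, 30.51). CV is perpendicular to VT; with |VT| = 24.1 on the right of CV, T = V + 24.1·(0.6909, -0.7230) = (73.18, 13.08). Then |PT| = |T − P| = 74.34.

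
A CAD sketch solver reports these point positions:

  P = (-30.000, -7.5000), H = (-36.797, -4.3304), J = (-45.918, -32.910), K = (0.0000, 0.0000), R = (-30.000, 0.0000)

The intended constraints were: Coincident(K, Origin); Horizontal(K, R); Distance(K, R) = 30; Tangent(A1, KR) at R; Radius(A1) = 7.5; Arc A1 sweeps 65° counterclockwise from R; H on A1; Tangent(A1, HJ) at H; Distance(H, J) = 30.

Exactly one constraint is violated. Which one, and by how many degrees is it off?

Tangent(A1, HJ) at H — off by 7.30°.

K = (0.00, 0.00) ✓; K.y = 0.00, R.y = 0.00 ✓; |KR| = 30.00 ✓; ∠(PR, RK) = 90.00° ✓; |PR| = 7.500 ✓; bearing(P→H) − bearing(P→R) = 65.00° ✓; |PH| = 7.500 ✓; ∠(PH, HJ) = 82.70° ✗; |HJ| = 30.00 ✓.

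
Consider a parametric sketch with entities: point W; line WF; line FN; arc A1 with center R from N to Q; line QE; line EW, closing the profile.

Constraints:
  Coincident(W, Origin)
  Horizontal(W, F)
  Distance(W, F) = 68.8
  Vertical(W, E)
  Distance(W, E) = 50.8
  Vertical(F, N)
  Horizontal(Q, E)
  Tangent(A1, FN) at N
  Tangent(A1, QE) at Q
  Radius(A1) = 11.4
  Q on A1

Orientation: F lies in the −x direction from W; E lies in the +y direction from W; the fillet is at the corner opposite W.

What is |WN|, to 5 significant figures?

79.283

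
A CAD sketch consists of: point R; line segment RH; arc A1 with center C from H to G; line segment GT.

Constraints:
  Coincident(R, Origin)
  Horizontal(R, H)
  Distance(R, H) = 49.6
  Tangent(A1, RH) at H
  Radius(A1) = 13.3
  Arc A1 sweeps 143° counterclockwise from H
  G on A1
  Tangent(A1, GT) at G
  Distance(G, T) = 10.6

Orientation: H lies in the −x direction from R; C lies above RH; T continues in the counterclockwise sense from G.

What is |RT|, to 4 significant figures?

58.52

R is at the origin; R and H share the same y with |RH| = 49.6 and H on the −x side, so H = (-49.60, 0.000). Since A1 is tangent to RH there, CH ⟂ RH, so C = H + (0, 13.3) = (-49.60, 13.30). On A1, H sits at bearing -90° from C; a 143° counterclockwise sweep puts G at bearing 53°, so G = C + 13.3·(cos 53°, sin 53°) = (-41.60, 23.92). Since A1 is tangent to GT there, CG ⟂ GT, so GT runs along (−sin 53°, cos 53°); with |GT| = 10.6, T = (-50.06, 30.30). Then |RT| = |T − R| = 58.52.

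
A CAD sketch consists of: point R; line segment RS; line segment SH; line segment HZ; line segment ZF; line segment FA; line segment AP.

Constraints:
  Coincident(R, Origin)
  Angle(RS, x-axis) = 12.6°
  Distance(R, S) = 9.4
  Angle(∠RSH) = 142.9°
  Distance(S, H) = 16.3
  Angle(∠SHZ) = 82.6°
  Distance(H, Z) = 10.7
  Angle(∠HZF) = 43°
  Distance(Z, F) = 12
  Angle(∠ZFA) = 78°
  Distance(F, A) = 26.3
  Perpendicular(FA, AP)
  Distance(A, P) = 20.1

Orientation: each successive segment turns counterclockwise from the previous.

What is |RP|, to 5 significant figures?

47.680

R is at the origin; RS runs at 12.6° with length 9.4, so S = (9.1736, 2.0505). ∠RSH = 142.9° gives SH at 49.700° from the x-axis; with |SH| = 16.3, H = (19.716, 14.482). ∠SHZ = 82.6° gives HZ at 147.10° from the x-axis; with |HZ| = 10.7, Z = (10.732, 20.294). ∠HZF = 43.0° gives ZF at -75.900° from the x-axis; with |ZF| = 12.0, F = (13.656, 8.6555). ∠ZFA = 78.0° gives FA at 26.100° from the x-axis; with |FA| = 26.3, A = (37.274, 20.226). FA ⟂ AP, so AP runs at 116.10°; with |AP| = 20.1, P = (28.431, 38.276). Then |RP| = |P − R| = 47.680.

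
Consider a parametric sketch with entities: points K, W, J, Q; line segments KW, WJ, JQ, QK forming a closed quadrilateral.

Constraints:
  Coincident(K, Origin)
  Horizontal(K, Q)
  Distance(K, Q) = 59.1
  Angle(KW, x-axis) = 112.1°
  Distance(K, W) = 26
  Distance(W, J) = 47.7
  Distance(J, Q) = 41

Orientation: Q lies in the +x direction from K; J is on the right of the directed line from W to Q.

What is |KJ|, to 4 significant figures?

24.03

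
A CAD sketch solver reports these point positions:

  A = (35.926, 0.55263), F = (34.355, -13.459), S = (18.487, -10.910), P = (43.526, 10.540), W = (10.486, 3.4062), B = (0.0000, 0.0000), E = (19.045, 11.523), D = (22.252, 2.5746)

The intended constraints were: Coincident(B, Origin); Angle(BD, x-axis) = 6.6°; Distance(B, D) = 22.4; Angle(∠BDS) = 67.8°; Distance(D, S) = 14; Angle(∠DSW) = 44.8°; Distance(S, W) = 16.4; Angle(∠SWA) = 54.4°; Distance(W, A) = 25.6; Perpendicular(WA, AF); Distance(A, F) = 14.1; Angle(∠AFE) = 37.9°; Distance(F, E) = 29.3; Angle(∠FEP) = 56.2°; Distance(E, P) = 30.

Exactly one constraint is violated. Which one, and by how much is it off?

Distance(E, P) = 30 — off by 5.50.

B = (0.00, 0.00) ✓; BD at 6.600° ✓; |BD| = 22.40 ✓; ∠BDS = 67.80° ✓; |DS| = 14.00 ✓; ∠DSW = 44.80° ✓; |SW| = 16.40 ✓; ∠SWA = 54.40° ✓; |WA| = 25.60 ✓; ∠(WA, AF) = 90.00° ✓; |AF| = 14.10 ✓; ∠AFE = 37.90° ✓; |FE| = 29.30 ✓; ∠FEP = 56.20° ✓; |EP| = 24.50 ✗.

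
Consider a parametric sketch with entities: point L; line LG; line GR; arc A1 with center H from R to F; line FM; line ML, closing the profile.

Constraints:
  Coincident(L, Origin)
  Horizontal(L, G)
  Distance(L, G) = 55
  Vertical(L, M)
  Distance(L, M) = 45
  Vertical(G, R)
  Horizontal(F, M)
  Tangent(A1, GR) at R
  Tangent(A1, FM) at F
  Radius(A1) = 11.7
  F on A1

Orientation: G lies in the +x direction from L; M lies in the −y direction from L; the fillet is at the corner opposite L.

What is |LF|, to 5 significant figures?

62.449

L is at the origin; LG is horizontal with |LG| = 55.0 and G on the +x side, so G = (55.000, 0.0000). L and M share the same x with |LM| = 45.0 and M on the −y side, so M = (0.0000, -45.000). The virtual corner opposite L is at (55.000, -45.000). The tangent condition forces HR to be normal to GR and since A1 is tangent to FM there, HF ⟂ FM, with radius 11.7, so the center H sits 11.7 in from both sides at H = (43.300, -33.300). That places the tangent points at R = (55.000, -33.300) on GR and F = (43.300, -45.000) on FM. Then |LF| = |F − L| = 62.449.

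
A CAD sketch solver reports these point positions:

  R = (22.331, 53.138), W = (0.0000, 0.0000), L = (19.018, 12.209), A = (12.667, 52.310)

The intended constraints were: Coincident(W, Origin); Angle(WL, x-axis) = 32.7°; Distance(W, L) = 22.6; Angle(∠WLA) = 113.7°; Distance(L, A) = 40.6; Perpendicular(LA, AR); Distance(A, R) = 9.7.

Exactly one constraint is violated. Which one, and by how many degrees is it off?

Perpendicular(LA, AR) — off by 4.10°.

W = (0.00, 0.00) ✓; WL at 32.70° ✓; |WL| = 22.60 ✓; ∠WLA = 113.7° ✓; |LA| = 40.60 ✓; ∠(LA, AR) = 94.10° ✗; |AR| = 9.699 ✓.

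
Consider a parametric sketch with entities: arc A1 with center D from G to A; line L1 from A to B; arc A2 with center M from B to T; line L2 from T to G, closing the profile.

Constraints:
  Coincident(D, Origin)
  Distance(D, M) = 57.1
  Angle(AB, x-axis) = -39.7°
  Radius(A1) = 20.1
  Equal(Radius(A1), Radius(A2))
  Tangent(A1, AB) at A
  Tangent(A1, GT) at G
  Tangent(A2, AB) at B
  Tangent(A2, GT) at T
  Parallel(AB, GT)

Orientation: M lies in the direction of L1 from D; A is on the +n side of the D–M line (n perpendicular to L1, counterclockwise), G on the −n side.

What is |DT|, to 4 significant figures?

60.53

The slot axis is L1's direction at -39.7°, so u = (cos -39.7°, sin -39.7°) = (0.7694, -0.6388) and n = (−sin -39.7°, cos -39.7°) = (0.6388, 0.7694). D is at the origin and M lies 57.1 along u from D, so M = 57.1·u = (43.93, -36.47). Tangency of A1 to both parallel lines with radius 20.1 puts A and G at D ± 20.1·n: A = (12.84, 15.46), G = (-12.84, -15.46). Equal radii place B and T the same way about M: B = M + 20.1·n = (56.77, -21.01), T = M − 20.1·n = (31.09, -51.94). Then |DT| = |T − D| = 60.53.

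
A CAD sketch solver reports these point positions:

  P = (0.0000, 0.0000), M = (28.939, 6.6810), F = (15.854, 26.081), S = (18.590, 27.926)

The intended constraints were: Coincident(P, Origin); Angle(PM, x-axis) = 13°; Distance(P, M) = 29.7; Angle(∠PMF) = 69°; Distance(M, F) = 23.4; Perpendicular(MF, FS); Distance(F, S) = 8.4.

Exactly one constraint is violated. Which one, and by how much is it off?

Distance(F, S) = 8.4 — off by 5.10.

P = (0.00, 0.00) ✓; PM at 13.00° ✓; |PM| = 29.70 ✓; ∠PMF = 69.00° ✓; |MF| = 23.40 ✓; ∠(MF, FS) = 90.01° ✓; |FS| = 3.300 ✗.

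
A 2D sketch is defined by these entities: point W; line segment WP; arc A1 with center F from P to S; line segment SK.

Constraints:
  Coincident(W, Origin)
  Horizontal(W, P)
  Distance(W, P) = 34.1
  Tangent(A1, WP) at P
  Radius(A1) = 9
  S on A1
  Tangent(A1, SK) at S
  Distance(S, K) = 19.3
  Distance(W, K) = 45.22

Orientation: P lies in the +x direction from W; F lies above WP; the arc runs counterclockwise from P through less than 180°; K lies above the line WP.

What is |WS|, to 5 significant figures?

44.120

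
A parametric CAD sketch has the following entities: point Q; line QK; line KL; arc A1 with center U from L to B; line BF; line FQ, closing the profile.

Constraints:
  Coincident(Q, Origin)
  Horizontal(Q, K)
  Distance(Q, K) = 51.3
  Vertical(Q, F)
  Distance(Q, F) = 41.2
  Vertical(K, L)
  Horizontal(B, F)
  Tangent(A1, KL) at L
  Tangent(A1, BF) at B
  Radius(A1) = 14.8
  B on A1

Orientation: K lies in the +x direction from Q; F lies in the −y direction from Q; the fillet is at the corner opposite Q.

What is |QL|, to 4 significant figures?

57.69

Q is at the origin; Q and K share the same y with |QK| = 51.3 and K on the +x side, so K = (51.30, 0.000). Q and F share the same x with |QF| = 41.2 and F on the −y side, so F = (0.000, -41.20). The virtual corner opposite Q is at (51.30, -41.20). Tangency of A1 to KL means the radius UL is perpendicular to KL and tangency of A1 to BF means the radius UB is perpendicular to BF, with radius 14.8, so the center U sits 14.8 in from both sides at U = (36.50, -26.40). That places the tangent points at L = (51.30, -26.40) on KL and B = (36.50, -41.20) on BF. Then |QL| = |L − Q| = 57.69.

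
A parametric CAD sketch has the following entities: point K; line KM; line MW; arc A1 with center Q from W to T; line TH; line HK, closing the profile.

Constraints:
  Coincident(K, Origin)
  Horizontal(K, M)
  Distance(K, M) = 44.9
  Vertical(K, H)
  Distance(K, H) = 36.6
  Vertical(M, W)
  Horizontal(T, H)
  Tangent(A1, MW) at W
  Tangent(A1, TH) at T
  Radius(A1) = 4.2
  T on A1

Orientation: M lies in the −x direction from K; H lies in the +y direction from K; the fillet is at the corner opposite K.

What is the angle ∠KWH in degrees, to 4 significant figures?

41.16°

K is at the origin; KM is horizontal with |KM| = 44.9 and M on the −x side, so M = (-44.90, 0.000). K and H share the same x with |KH| = 36.6 and H on the +y side, so H = (0.000, 36.60). The virtual corner opposite K is at (-44.90, 36.60). The tangent condition forces QW to be normal to MW and tangency of A1 to TH means the radius QT is perpendicular to TH, with radius 4.2, so the center Q sits 4.2 in from both sides at Q = (-40.70, 32.40). That places the tangent points at W = (-44.90, 32.40) on MW and T = (-40.70, 36.60) on TH. Then cos ∠KWH = WK·WH / (|WK||WH|), giving 41.16°.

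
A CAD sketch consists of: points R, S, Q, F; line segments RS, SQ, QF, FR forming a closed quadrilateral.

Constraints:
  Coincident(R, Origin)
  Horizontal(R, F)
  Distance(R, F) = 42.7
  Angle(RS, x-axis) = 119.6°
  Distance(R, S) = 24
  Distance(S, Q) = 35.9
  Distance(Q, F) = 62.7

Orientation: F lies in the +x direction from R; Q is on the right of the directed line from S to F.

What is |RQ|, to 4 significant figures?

23.33

Checks: |SQ| = 35.90 ✓; |QF| = 62.70 ✓.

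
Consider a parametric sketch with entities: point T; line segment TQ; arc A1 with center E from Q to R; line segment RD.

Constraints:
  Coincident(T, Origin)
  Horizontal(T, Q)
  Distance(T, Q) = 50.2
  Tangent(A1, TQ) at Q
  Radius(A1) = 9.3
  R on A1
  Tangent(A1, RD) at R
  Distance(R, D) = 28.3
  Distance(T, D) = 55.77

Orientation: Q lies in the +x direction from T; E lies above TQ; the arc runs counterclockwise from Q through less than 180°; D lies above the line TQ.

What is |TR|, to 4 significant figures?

59.59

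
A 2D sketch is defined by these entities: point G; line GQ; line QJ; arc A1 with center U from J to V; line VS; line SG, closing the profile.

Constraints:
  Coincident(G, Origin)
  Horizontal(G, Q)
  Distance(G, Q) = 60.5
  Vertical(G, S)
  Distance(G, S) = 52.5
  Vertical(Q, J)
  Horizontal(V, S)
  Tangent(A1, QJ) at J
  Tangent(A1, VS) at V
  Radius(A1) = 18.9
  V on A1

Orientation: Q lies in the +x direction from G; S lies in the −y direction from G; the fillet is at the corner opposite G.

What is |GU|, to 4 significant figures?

53.47

G and S share the same x with |GS| = 52.5 and S on the −y side, so S = (0.000, -52.50). The virtual corner opposite G is at (60.50, -52.50). Since A1 is tangent to QJ there, UJ ⟂ QJ and the tangent condition forces UV to be normal to VS, with radius 18.9, so the center U sits 18.9 in from both sides at U = (41.60, -33.60). Then |GU| = |U − G| = 53.47.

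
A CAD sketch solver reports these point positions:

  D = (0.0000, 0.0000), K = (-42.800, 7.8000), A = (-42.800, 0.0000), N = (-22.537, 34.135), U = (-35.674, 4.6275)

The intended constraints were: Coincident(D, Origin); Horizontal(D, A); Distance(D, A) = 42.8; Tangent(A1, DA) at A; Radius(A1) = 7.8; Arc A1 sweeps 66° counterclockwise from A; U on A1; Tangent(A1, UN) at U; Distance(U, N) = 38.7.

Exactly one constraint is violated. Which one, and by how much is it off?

Distance(U, N) = 38.7 — off by 6.40.

D = (0.00, 0.00) ✓; D.y = 0.00, A.y = 0.00 ✓; |DA| = 42.80 ✓; ∠(KA, AD) = 90.00° ✓; |KA| = 7.800 ✓; bearing(K→U) − bearing(K→A) = 66.00° ✓; |KU| = 7.800 ✓; ∠(KU, UN) = 90.00° ✓; |UN| = 32.30 ✗.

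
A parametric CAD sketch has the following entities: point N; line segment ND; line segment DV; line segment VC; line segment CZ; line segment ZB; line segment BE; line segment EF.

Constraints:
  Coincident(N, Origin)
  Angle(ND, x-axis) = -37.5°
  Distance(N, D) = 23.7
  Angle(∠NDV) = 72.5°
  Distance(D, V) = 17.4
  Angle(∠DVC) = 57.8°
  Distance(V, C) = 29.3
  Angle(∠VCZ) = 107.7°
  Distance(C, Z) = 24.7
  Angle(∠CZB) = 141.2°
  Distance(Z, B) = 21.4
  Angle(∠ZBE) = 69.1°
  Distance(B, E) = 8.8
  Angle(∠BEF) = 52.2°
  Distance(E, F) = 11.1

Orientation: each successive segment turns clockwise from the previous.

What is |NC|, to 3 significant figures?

5.77

∠NDV = 72.5° gives DV at -145° from the x-axis; with |DV| = 17.4, V = (4.55, -24.4). ∠DVC = 57.8° gives VC at 92.8° from the x-axis; with |VC| = 29.3, C = (3.12, 4.86). Then |NC| = |C − N| = 5.77.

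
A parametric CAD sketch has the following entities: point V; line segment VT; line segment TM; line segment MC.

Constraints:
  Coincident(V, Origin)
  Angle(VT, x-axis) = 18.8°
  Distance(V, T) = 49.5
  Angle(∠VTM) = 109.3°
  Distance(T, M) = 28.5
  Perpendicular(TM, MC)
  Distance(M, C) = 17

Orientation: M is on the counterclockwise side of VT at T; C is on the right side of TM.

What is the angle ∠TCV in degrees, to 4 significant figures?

24.04°

V is at the origin; VT runs at 18.8° with length 49.5, so T = 49.5·(cos 18.8°, sin 18.8°) = (46.86, 15.95). ∠VTM = 109.3°, so TM runs at 18.8° + (180° − 109.3°) = 89.50° from the x-axis; with |TM| = 28.5, M = T + 28.5·(cos 89.50°, sin 89.50°) = (47.11, 44.45). The perpendicularity gives MC at right angles to TM; with |MC| = 17.0 on the right of TM, C = M + 17.0·(1.000, -0.008727) = (64.11, 44.30). Then cos ∠TCV = CT·CV / (|CT||CV|), giving 24.04°.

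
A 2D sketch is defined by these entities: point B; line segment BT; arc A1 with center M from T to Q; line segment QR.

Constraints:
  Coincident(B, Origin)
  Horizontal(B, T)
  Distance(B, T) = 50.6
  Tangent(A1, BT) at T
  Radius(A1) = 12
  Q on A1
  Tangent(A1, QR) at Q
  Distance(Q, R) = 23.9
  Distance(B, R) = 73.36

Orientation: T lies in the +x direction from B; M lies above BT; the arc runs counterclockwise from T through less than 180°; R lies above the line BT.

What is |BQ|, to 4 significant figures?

63.51

B is at the origin; BT is horizontal with |BT| = 50.6 and T on the +x side, so T = (50.60, 0.000). Since A1 is tangent to BT there, MT ⟂ BT, so M = T + (0, 12) = (50.60, 12.00). Since MQ ⟂ QR (tangency), |MR| = √(12.0² + 23.9²) = 26.74 regardless of where Q sits on A1. So R lies on both circle(B, 73.36) and circle(M, 26.74); the above-BT intersection is R = (64.58, 34.80). Q is the foot of the tangent from R: Q = (62.56, 10.98).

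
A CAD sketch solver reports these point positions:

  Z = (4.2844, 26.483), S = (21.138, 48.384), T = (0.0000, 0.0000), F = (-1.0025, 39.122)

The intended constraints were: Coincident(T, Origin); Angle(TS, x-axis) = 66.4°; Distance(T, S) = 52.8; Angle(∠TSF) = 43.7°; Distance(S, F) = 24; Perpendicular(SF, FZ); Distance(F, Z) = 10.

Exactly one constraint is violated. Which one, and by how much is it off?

Distance(F, Z) = 10 — off by 3.70.

T = (0.00, 0.00) ✓; TS at 66.40° ✓; |TS| = 52.80 ✓; ∠TSF = 43.70° ✓; |SF| = 24.00 ✓; ∠(SF, FZ) = 90.00° ✓; |FZ| = 13.70 ✗.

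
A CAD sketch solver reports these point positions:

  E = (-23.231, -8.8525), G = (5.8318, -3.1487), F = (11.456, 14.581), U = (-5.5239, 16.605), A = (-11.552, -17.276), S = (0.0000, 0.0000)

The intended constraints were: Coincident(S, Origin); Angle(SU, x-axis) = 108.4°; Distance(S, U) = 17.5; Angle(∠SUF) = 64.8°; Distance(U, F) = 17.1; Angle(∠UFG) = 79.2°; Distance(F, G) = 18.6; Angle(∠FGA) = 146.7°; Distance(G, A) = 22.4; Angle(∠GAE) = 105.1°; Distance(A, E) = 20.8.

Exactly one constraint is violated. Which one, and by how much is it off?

Distance(A, E) = 20.8 — off by 6.40.

S = (0.00, 0.00) ✓; SU at 108.4° ✓; |SU| = 17.50 ✓; ∠SUF = 64.80° ✓; |UF| = 17.10 ✓; ∠UFG = 79.20° ✓; |FG| = 18.60 ✓; ∠FGA = 146.7° ✓; |GA| = 22.40 ✓; ∠GAE = 105.1° ✓; |AE| = 14.40 ✗.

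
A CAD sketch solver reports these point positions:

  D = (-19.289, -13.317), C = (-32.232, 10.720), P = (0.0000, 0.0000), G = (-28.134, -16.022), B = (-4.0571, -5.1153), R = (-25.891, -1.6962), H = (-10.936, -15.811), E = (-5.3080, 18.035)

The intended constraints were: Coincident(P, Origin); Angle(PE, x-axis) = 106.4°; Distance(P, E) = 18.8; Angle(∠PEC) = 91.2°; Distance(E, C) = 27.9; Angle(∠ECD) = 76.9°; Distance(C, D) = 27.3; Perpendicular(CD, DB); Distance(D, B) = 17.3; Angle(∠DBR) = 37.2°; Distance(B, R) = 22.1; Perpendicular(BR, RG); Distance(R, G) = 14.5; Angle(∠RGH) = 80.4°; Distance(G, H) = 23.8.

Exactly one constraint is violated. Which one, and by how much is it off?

Distance(G, H) = 23.8 — off by 6.60.

P = (0.00, 0.00) ✓; PE at 106.4° ✓; |PE| = 18.80 ✓; ∠PEC = 91.20° ✓; |EC| = 27.90 ✓; ∠ECD = 76.90° ✓; |CD| = 27.30 ✓; ∠(CD, DB) = 90.00° ✓; |DB| = 17.30 ✓; ∠DBR = 37.20° ✓; |BR| = 22.10 ✓; ∠(BR, RG) = 90.00° ✓; |RG| = 14.50 ✓; ∠RGH = 80.40° ✓; |GH| = 17.20 ✗.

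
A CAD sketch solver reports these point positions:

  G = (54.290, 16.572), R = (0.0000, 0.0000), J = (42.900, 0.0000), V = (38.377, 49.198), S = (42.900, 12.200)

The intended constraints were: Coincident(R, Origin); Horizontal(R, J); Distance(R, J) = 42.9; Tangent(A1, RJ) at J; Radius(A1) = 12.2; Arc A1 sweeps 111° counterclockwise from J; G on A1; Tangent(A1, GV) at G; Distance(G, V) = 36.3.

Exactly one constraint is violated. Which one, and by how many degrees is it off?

Tangent(A1, GV) at G — off by 5.00°.

R = (0.00, 0.00) ✓; R.y = 0.00, J.y = 0.00 ✓; |RJ| = 42.90 ✓; ∠(SJ, JR) = 90.00° ✓; |SJ| = 12.20 ✓; bearing(S→G) − bearing(S→J) = 111.0° ✓; |SG| = 12.20 ✓; ∠(SG, GV) = 85.00° ✗; |GV| = 36.30 ✓.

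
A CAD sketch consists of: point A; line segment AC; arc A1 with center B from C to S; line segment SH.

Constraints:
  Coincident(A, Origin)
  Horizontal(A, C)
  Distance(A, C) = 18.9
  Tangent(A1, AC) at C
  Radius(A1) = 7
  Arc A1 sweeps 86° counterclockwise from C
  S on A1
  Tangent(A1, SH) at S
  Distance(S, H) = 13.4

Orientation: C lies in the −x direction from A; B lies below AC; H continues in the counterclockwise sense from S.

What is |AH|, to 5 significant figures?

33.382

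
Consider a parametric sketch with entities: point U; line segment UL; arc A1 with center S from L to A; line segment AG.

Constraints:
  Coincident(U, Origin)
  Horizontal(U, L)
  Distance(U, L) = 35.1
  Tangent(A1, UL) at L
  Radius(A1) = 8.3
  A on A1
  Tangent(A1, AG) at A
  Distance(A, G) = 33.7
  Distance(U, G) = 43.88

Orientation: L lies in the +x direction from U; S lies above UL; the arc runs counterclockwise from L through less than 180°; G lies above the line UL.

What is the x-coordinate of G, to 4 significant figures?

19.51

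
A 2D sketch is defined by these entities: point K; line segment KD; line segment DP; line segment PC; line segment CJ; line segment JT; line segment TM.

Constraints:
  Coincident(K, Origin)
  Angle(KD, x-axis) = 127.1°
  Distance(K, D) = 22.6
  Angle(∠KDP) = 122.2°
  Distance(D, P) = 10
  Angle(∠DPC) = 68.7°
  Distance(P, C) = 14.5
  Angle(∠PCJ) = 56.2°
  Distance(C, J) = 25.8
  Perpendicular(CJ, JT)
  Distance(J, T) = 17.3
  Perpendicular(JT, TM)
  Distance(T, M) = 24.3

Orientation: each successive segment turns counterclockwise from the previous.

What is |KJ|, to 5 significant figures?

26.850

K is at the origin; KD runs at 127.1° with length 22.6, so D = (-13.633, 18.025). ∠KDP = 122.2° gives DP at -175.10° from the x-axis; with |DP| = 10.0, P = (-23.596, 17.171). ∠DPC = 68.7° gives PC at -63.800° from the x-axis; with |PC| = 14.5, C = (-17.194, 4.1610). ∠PCJ = 56.2° gives CJ at 60.000° from the x-axis; with |CJ| = 25.8, J = (-4.2941, 26.504). Then |KJ| = |J − K| = 26.850.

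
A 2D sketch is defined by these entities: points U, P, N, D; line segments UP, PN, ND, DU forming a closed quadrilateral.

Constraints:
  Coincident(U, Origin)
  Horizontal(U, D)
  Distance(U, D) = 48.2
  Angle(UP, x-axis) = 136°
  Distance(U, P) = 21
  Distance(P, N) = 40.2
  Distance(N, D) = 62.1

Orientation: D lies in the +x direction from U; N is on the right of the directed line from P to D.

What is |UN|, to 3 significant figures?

26.5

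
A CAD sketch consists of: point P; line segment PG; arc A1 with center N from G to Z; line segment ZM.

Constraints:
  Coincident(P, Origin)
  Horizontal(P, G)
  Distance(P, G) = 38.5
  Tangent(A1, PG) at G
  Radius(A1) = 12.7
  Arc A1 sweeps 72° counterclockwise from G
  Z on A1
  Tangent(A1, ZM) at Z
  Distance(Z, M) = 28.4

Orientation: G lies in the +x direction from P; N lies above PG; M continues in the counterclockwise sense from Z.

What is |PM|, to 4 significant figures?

69.31

On A1, G sits at bearing -90° from N; a 72° counterclockwise sweep puts Z at bearing -18°, so Z = N + 12.7·(cos -18°, sin -18°) = (50.58, 8.775). Tangency of A1 to ZM means the radius NZ is perpendicular to ZM, so ZM runs along (−sin -18°, cos -18°); with |ZM| = 28.4, M = (59.35, 35.79). Then |PM| = |M − P| = 69.31.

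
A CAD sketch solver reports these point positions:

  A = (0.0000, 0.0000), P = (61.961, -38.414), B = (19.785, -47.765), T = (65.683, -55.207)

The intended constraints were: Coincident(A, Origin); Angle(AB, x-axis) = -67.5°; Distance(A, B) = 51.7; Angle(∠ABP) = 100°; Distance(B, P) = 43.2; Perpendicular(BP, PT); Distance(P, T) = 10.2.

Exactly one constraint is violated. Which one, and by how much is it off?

Distance(P, T) = 10.2 — off by 7.00.

A = (0.00, 0.00) ✓; AB at -67.50° ✓; |AB| = 51.70 ✓; ∠ABP = 100.0° ✓; |BP| = 43.20 ✓; ∠(BP, PT) = 90.00° ✓; |PT| = 17.20 ✗.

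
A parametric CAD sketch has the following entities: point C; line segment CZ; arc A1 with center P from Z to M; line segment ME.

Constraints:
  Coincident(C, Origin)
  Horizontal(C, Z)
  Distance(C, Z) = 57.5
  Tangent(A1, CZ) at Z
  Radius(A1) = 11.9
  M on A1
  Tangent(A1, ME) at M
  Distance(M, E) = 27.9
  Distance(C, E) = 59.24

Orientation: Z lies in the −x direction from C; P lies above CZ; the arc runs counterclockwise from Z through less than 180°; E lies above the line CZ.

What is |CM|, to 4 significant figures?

47.01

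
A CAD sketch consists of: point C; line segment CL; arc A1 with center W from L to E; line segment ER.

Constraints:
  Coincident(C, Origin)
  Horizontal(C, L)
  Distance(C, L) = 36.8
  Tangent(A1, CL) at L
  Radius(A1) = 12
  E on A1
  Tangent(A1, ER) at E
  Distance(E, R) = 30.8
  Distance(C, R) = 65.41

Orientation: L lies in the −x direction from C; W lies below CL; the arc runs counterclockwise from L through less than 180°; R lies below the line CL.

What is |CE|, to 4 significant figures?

50.15

Checks: |WL| = 12.00 ✓; |WE| = 12.00 ✓; ∠(WE, ER) = 90.00° ✓; |ER| = 30.80 ✓; |CR| = 65.41 ✓.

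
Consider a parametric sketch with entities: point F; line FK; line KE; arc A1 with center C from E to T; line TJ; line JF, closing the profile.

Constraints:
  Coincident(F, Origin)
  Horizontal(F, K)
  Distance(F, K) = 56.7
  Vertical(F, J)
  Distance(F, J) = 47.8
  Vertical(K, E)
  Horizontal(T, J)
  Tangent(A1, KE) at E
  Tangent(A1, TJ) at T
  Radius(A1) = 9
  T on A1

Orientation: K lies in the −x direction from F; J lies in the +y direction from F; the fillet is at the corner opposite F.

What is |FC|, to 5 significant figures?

61.488

F and J share the same x with |FJ| = 47.8 and J on the +y side, so J = (0.0000, 47.800). The virtual corner opposite F is at (-56.700, 47.800). A1 meets KE tangentially, so CE is at right angles to KE and tangency of A1 to TJ means the radius CT is perpendicular to TJ, with radius 9.0, so the center C sits 9.0 in from both sides at C = (-47.700, 38.800). Then |FC| = |C − F| = 61.488.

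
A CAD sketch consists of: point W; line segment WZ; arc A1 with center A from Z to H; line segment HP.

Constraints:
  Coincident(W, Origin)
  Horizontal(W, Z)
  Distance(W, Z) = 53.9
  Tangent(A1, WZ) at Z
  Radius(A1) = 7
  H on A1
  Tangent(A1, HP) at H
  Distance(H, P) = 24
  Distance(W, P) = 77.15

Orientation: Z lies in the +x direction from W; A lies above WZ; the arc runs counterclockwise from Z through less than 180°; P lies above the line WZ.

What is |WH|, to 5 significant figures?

59.543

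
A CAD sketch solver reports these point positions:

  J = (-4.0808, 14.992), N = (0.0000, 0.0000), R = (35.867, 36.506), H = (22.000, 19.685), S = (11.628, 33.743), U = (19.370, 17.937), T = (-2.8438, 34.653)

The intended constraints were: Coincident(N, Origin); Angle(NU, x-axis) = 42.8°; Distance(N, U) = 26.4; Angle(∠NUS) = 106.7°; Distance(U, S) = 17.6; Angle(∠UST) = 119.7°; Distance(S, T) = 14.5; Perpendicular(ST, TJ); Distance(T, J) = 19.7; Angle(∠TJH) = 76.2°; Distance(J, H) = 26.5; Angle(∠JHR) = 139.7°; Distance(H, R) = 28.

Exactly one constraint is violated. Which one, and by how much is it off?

Distance(H, R) = 28 — off by 6.20.

N = (0.00, 0.00) ✓; NU at 42.80° ✓; |NU| = 26.40 ✓; ∠NUS = 106.7° ✓; |US| = 17.60 ✓; ∠UST = 119.7° ✓; |ST| = 14.50 ✓; ∠(ST, TJ) = 90.00° ✓; |TJ| = 19.70 ✓; ∠TJH = 76.20° ✓; |JH| = 26.50 ✓; ∠JHR = 139.7° ✓; |HR| = 21.80 ✗.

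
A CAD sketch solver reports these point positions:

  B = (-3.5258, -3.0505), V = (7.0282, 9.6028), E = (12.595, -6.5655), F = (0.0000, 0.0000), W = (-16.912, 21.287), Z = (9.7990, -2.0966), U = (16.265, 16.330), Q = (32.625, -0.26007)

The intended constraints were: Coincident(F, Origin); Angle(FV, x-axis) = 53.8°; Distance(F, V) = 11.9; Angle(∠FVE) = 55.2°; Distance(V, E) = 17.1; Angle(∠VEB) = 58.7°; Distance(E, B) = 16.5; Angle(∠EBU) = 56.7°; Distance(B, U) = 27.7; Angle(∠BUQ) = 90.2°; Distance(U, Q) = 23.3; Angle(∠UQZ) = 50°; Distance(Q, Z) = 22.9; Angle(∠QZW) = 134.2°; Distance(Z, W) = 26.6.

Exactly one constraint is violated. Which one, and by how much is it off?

Distance(Z, W) = 26.6 — off by 8.90.

F = (0.00, 0.00) ✓; FV at 53.80° ✓; |FV| = 11.90 ✓; ∠FVE = 55.20° ✓; |VE| = 17.10 ✓; ∠VEB = 58.70° ✓; |EB| = 16.50 ✓; ∠EBU = 56.70° ✓; |BU| = 27.70 ✓; ∠BUQ = 90.20° ✓; |UQ| = 23.30 ✓; ∠UQZ = 50.00° ✓; |QZ| = 22.90 ✓; ∠QZW = 134.2° ✓; |ZW| = 35.50 ✗.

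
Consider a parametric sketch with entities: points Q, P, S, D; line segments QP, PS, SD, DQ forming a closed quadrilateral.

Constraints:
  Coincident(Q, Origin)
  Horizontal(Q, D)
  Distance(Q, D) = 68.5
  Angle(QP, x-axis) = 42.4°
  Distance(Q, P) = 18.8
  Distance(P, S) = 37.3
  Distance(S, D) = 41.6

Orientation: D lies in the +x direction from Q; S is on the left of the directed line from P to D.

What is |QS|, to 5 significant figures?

55.991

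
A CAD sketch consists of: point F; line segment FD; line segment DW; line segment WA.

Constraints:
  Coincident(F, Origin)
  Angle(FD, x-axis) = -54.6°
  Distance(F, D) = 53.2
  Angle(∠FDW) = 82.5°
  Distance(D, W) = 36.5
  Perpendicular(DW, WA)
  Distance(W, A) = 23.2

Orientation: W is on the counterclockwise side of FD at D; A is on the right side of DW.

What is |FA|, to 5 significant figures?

81.493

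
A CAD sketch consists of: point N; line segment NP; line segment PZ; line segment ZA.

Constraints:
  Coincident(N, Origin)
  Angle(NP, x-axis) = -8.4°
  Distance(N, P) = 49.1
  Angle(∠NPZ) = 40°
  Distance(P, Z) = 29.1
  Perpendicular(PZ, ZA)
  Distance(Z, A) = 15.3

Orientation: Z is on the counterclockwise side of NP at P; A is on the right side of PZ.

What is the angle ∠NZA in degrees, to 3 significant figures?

165°

N is at the origin; NP runs at -8.4° with length 49.1, so P = 49.1·(cos -8.4°, sin -8.4°) = (48.6, -7.17). ∠NPZ = 40.0°, so PZ runs at -8.4° + (180° − 40.0°) = 132° from the x-axis; with |PZ| = 29.1, Z = P + 29.1·(cos 132°, sin 132°) = (29.3, 14.6). The perpendicularity gives ZA at right angles to PZ; with |ZA| = 15.3 on the right of PZ, A = Z + 15.3·(0.748, 0.664) = (40.7, 24.7). Then cos ∠NZA = ZN·ZA / (|ZN||ZA|), giving 165°.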